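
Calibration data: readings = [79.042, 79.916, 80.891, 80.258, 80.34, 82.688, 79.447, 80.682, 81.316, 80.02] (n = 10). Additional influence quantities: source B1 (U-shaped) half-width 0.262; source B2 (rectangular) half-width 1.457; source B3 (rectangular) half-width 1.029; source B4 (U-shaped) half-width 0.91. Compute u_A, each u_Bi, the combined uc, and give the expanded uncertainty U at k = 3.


mean = (79.042 + 79.916 + 80.891 + 80.258 + 80.34 + 82.688 + 79.447 + 80.682 + 81.316 + 80.02) / 10 = 80.46
s = sqrt(sum((x - mean)^2)/(n-1)) = 1.0281266
u_A = s / sqrt(n) = 1.0281266 / sqrt(10) = 0.32512218
u_B1 = 0.262 / sqrt(2) = 0.18526198
u_B2 = 1.457 / sqrt(3) = 0.84119934
u_B3 = 1.029 / sqrt(3) = 0.59409343
u_B4 = 0.91 / sqrt(2) = 0.64346717
uc = sqrt(0.32512218^2 + 0.18526198^2 + 0.84119934^2 + 0.59409343^2 + 0.64346717^2) = 1.2706848
U = k * uc = 3 * 1.2706848
U = 3.8121

3.8121


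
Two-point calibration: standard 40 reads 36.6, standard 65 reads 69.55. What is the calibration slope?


slope = (y2 - y1) / (x2 - x1)
= (69.55 - 36.6) / (65 - 40)
= 32.9500 / 25
= 1.3180

1.3180


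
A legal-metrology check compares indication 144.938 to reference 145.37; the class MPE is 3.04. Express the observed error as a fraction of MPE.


e = indication - reference = 144.938 - 145.37 = -0.4320
|e| = 0.4320
ratio = |e| / MPE = 0.4320 / 3.04
ratio = 0.1421

0.1421


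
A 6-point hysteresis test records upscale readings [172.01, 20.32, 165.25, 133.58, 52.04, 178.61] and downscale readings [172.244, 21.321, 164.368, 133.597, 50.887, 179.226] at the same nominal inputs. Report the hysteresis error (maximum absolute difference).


|172.01 - 172.244| = 0.2340
|20.32 - 21.321| = 1.0010
|165.25 - 164.368| = 0.8820
|133.58 - 133.597| = 0.0170
|52.04 - 50.887| = 1.1530
|178.61 - 179.226| = 0.6160
hysteresis = max(diffs) = 1.1530

1.1530


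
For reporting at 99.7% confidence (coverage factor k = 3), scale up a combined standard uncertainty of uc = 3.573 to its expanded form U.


U = k * uc
U = 3 * 3.573
U = 10.7190

10.7190


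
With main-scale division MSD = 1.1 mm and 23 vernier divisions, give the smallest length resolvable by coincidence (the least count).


LC = MSD / n_div
= 1.1 / 23
= 0.0478

0.0478


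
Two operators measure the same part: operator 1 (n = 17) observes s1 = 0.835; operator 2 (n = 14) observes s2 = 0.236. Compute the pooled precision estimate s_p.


s_p = sqrt(((n1-1)*s1^2 + (n2-1)*s2^2) / (n1+n2-2))
numerator = (17-1)*0.835^2 + (14-1)*0.236^2 = 11.1556 + 0.724048 = 11.879648
denominator = 17 + 14 - 2 = 29
s_p^2 = 11.879648 / 29 = 0.40964303
s_p = sqrt(0.40964303) = 0.6400

0.6400


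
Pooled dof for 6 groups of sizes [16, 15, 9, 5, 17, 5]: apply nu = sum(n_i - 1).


nu = sum_i (n_i - 1)
nu = ((16 - 1) + (15 - 1) + (9 - 1) + (5 - 1) + (17 - 1) + (5 - 1))
nu = 15 + 14 + 8 + 4 + 16 + 4
nu = 61

61


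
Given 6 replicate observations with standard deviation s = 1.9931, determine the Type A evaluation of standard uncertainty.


u_A = s / sqrt(n)
u_A = 1.9931 / sqrt(6)
u_A = 1.9931 / 2.4494897
u_A = 0.8137

0.8137


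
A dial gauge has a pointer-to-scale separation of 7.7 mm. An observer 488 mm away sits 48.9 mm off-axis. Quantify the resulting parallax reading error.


error = h * offset / d
= 7.7 * 48.9 / 488
= 0.7716

0.7716


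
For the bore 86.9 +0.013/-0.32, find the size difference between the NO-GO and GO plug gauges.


GO = nominal - lower_tol (smallest hole = maximum material condition)
GO = 86.9 - 0.32 = 86.58
NO-GO = nominal + upper_tol (largest hole = least material condition)
NO-GO = 86.9 + 0.013 = 86.913
spread = NO-GO - GO = 86.913 - 86.58 = 0.3330

0.3330


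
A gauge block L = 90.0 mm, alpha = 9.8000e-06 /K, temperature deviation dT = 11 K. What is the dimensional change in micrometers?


dL = L * alpha * dT
= 90.0 * 9.8000e-06 * 11
= 0.0097020 mm
dL_um = 0.0097020 * 1000 = 9.7020 um

9.7020


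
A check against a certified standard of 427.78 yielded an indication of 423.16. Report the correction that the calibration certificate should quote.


Correction = standard - reading
= 427.78 - 423.16
= 4.6200

4.6200


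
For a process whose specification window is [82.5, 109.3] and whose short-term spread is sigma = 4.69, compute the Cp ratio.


Cp = (USL - LSL) / (6 * sigma)
= (109.3 - 82.5) / (6 * 4.69)
= 26.8000 / 28.1400
= 0.9524

0.9524


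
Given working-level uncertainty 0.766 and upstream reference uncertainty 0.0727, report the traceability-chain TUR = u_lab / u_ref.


TUR = u_lab / u_ref
= 0.766 / 0.0727
= 10.5365

10.5365


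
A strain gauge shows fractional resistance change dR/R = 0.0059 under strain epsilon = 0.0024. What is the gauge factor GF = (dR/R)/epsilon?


GF = (dR/R) / epsilon
= 0.0059 / 0.0024
= 2.4583

2.4583


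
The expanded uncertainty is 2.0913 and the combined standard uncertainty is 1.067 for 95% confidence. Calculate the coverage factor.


k = U / uc
k = 2.0913 / 1.067
k = 1.96

1.96


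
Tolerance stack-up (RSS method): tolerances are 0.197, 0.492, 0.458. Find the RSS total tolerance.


RSS = sqrt(0.197^2 + 0.492^2 + 0.458^2)
= sqrt(0.490637)
= 0.7005

0.7005


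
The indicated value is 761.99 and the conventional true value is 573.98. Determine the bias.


Systematic error = measured - true
= 761.99 - 573.98
= 188.0100

188.0100


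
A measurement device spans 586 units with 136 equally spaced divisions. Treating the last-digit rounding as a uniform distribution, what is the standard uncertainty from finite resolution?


resolution = range / divisions
resolution = 586 / 136 = 4.3088235
u_res = resolution / (2*sqrt(3))
u_res = 4.3088235 / 3.4641016
u_res = 1.2439

1.2439


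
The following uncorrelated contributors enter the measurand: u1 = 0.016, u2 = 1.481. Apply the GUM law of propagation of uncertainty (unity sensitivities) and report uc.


uc = sqrt(0.016^2 + 1.481^2)
uc = sqrt(2.193617)
uc = 1.4811

1.4811


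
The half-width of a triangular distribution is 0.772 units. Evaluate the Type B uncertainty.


u_B = half_width / sqrt(6)
u_B = 0.772 / 2.4494897
u_B = 0.3152

0.3152


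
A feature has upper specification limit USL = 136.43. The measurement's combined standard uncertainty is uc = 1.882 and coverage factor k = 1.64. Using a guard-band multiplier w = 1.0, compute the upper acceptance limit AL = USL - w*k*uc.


U = k * uc = 1.64 * 1.882 = 3.08648
guard band g = w * U = 1.0 * 3.08648 = 3.08648
AL = USL - g = 136.43 - 3.08648
AL = 133.3435

133.3435


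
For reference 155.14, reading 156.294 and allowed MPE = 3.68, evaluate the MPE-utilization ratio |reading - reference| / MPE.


e = indication - reference = 156.294 - 155.14 = 1.1540
|e| = 1.1540
ratio = |e| / MPE = 1.1540 / 3.68
ratio = 0.3136

0.3136


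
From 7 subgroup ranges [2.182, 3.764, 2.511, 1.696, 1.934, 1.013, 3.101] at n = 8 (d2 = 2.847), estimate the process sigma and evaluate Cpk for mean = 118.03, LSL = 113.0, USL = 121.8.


R_bar = (2.182 + 3.764 + 2.511 + 1.696 + 1.934 + 1.013 + 3.101) / 7 = 2.3144286
sigma = R_bar / d2 = 2.3144286 / 2.847 = 0.81293593
Cp = (USL - LSL)/(6*sigma) = (121.8 - 113.0)/(6*0.81293593) = 1.8042
Cpu = (121.8 - 118.03)/(3*0.81293593) = 1.5458
Cpl = (118.03 - 113.0)/(3*0.81293593) = 2.0625
Cpk = min(Cpu, Cpl) = 1.5458

1.5458


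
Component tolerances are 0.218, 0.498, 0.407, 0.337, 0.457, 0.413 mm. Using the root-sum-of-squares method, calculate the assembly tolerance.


RSS = sqrt(0.218^2 + 0.498^2 + 0.407^2 + 0.337^2 + 0.457^2 + 0.413^2)
= sqrt(0.954164)
= 0.9768

0.9768


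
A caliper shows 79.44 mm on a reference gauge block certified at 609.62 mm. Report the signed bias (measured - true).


Systematic error = measured - true
= 79.44 - 609.62
= -530.1800

-530.1800


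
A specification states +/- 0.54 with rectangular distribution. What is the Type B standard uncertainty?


u_B = half_width / sqrt(3)
u_B = 0.54 / 1.7320508
u_B = 0.3118

0.3118


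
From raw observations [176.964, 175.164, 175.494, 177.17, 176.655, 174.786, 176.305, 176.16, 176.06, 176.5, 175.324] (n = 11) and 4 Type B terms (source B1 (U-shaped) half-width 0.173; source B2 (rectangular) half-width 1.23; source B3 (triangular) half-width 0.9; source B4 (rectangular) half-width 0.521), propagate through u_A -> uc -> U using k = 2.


mean = (176.964 + 175.164 + 175.494 + 177.17 + 176.655 + 174.786 + 176.305 + 176.16 + 176.06 + 176.5 + 175.324) / 11 = 176.0529091
s = sqrt(sum((x - mean)^2)/(n-1)) = 0.7716448
u_A = s / sqrt(n) = 0.7716448 / sqrt(11) = 0.23265966
u_B1 = 0.173 / sqrt(2) = 0.12232947
u_B2 = 1.23 / sqrt(3) = 0.71014083
u_B3 = 0.9 / sqrt(6) = 0.36742346
u_B4 = 0.521 / sqrt(3) = 0.30079949
uc = sqrt(0.23265966^2 + 0.12232947^2 + 0.71014083^2 + 0.36742346^2 + 0.30079949^2) = 0.89379827
U = k * uc = 2 * 0.89379827
U = 1.7876

1.7876


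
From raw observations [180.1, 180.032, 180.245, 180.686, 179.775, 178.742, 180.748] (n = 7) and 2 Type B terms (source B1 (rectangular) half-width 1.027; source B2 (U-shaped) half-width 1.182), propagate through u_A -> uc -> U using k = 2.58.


mean = (180.1 + 180.032 + 180.245 + 180.686 + 179.775 + 178.742 + 180.748) / 7 = 180.0468571
s = sqrt(sum((x - mean)^2)/(n-1)) = 0.67317269
u_A = s / sqrt(n) = 0.67317269 / sqrt(7) = 0.25443536
u_B1 = 1.027 / sqrt(3) = 0.59293873
u_B2 = 1.182 / sqrt(2) = 0.83580022
uc = sqrt(0.25443536^2 + 0.59293873^2 + 0.83580022^2) = 1.0558767
U = k * uc = 2.58 * 1.0558767
U = 2.7242

2.7242


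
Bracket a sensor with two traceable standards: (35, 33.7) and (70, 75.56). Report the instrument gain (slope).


slope = (y2 - y1) / (x2 - x1)
= (75.56 - 33.7) / (70 - 35)
= 41.8600 / 35
= 1.1960

1.1960


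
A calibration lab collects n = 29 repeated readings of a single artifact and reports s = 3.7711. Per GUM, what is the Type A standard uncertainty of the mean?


u_A = s / sqrt(n)
u_A = 3.7711 / sqrt(29)
u_A = 3.7711 / 5.3851648
u_A = 0.7003

0.7003


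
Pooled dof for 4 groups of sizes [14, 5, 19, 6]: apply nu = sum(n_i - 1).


nu = sum_i (n_i - 1)
nu = ((14 - 1) + (5 - 1) + (19 - 1) + (6 - 1))
nu = 13 + 4 + 18 + 5
nu = 40

40


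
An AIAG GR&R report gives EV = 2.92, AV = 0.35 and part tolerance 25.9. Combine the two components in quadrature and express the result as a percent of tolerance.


GRR = sqrt(EV^2 + AV^2) = sqrt(2.92^2 + 0.35^2) = 2.9409012
%GRR = GRR / tol * 100 = 2.9409012 / 25.9 * 100
%GRR = 11.3548

11.3548


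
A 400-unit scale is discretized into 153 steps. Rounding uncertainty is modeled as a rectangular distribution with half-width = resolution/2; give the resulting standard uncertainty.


resolution = range / divisions
resolution = 400 / 153 = 2.6143791
u_res = resolution / (2*sqrt(3))
u_res = 2.6143791 / 3.4641016
u_res = 0.7547

0.7547


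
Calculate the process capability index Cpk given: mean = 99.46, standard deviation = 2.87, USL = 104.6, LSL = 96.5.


Cpu = (USL - mean) / (3*sigma) = (104.6 - 99.46) / (3*2.87) = 0.5970
Cpl = (mean - LSL) / (3*sigma) = (99.46 - 96.5) / (3*2.87) = 0.3438
Cpk = min(Cpu, Cpl) = 0.3438

0.3438


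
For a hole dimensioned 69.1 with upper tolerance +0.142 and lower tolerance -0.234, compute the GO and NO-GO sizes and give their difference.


GO = nominal - lower_tol (smallest hole = maximum material condition)
GO = 69.1 - 0.234 = 68.866
NO-GO = nominal + upper_tol (largest hole = least material condition)
NO-GO = 69.1 + 0.142 = 69.242
spread = NO-GO - GO = 69.242 - 68.866 = 0.3760

0.3760


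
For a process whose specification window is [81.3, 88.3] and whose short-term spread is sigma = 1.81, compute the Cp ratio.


Cp = (USL - LSL) / (6 * sigma)
= (88.3 - 81.3) / (6 * 1.81)
= 7.0000 / 10.8600
= 0.6446

0.6446


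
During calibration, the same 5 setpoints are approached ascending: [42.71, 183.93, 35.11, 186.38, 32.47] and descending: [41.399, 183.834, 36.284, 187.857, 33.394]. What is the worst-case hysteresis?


|42.71 - 41.399| = 1.3110
|183.93 - 183.834| = 0.0960
|35.11 - 36.284| = 1.1740
|186.38 - 187.857| = 1.4770
|32.47 - 33.394| = 0.9240
hysteresis = max(diffs) = 1.4770

1.4770


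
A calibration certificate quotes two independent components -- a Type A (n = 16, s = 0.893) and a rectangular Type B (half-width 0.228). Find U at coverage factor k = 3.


u_A = s / sqrt(n) = 0.893 / sqrt(16) = 0.22325
u_B = half_width / sqrt(3) = 0.228 / sqrt(3) = 0.13163586
uc = sqrt(u_A^2 + u_B^2) = sqrt(0.22325^2 + 0.13163586^2) = 0.25916898
U = k * uc = 3 * 0.25916898
U = 0.7775

0.7775


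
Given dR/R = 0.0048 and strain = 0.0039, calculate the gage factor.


GF = (dR/R) / epsilon
= 0.0048 / 0.0039
= 1.2308

1.2308


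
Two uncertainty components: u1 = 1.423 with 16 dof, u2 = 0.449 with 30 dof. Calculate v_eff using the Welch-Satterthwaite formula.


uc = sqrt(u1^2 + u2^2) = sqrt(1.423^2 + 0.449^2) = 1.4921562
v_eff = uc^4 / (u1^4/v1 + u2^4/v2)
= 1.4921562^4 / (1.423^4/16 + 0.449^4/30)
= 4.9574364 / 0.25762586
v_eff = 19.2428

19.2428


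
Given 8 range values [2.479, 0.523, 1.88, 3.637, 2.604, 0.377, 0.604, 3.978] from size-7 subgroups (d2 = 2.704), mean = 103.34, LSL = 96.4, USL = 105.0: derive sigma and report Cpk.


R_bar = (2.479 + 0.523 + 1.88 + 3.637 + 2.604 + 0.377 + 0.604 + 3.978) / 8 = 2.01025
sigma = R_bar / d2 = 2.01025 / 2.704 = 0.74343565
Cp = (USL - LSL)/(6*sigma) = (105.0 - 96.4)/(6*0.74343565) = 1.9280
Cpu = (105.0 - 103.34)/(3*0.74343565) = 0.7443
Cpl = (103.34 - 96.4)/(3*0.74343565) = 3.1117
Cpk = min(Cpu, Cpl) = 0.7443

0.7443


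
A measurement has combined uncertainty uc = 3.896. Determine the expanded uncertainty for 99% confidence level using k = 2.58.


U = k * uc
U = 2.58 * 3.896
U = 10.0517

10.0517


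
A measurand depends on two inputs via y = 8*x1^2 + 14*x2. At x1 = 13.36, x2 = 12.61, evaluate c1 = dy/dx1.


y = 8*x1^2 + 14*x2
dy/dx1 = 2*8*x1
Evaluate at x1 = 13.36: c1 = 16 * 13.36
c1 = 213.7600

213.7600


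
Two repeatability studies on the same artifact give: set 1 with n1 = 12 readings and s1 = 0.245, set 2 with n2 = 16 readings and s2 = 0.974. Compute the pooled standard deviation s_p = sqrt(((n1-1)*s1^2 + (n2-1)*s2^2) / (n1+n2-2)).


s_p = sqrt(((n1-1)*s1^2 + (n2-1)*s2^2) / (n1+n2-2))
numerator = (12-1)*0.245^2 + (16-1)*0.974^2 = 0.660275 + 14.23014 = 14.890415
denominator = 12 + 16 - 2 = 26
s_p^2 = 14.890415 / 26 = 0.57270827
s_p = sqrt(0.57270827) = 0.7568

0.7568


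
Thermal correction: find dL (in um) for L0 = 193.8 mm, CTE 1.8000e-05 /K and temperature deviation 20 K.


dL = L * alpha * dT
= 193.8 * 1.8000e-05 * 20
= 0.0697680 mm
dL_um = 0.0697680 * 1000 = 69.7680 um

69.7680


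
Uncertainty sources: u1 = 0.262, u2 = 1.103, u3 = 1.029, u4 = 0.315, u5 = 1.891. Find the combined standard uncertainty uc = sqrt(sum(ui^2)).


uc = sqrt(0.262^2 + 1.103^2 + 1.029^2 + 0.315^2 + 1.891^2)
uc = sqrt(6.0192)
uc = 2.4534

2.4534


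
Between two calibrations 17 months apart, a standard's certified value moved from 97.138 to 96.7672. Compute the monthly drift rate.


rate = (v2 - v1) / months
= (96.7672 - 97.138) / 17
= -0.3708 / 17
= -0.0218

-0.0218


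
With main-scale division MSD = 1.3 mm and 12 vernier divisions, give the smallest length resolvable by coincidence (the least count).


LC = MSD / n_div
= 1.3 / 12
= 0.1083

0.1083


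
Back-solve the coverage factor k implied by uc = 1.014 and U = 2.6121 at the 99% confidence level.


k = U / uc
k = 2.6121 / 1.014
k = 2.576

2.576


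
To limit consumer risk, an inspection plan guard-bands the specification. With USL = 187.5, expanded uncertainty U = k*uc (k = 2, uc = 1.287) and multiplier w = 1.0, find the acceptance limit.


U = k * uc = 2 * 1.287 = 2.574
guard band g = w * U = 1.0 * 2.574 = 2.574
AL = USL - g = 187.5 - 2.574
AL = 184.9260

184.9260


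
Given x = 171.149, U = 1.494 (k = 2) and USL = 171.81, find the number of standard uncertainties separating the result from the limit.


u = U / k = 1.494 / 2 = 0.747
margin = |USL - x| = |171.81 - 171.149| = 0.661
z = margin / u = 0.661 / 0.747
z = 0.8849

0.8849


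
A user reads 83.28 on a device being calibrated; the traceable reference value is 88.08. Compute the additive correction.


Correction = standard - reading
= 88.08 - 83.28
= 4.8000

4.8000


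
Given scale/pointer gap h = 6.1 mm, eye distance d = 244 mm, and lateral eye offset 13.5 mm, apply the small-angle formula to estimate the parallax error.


error = h * offset / d
= 6.1 * 13.5 / 244
= 0.3375

0.3375


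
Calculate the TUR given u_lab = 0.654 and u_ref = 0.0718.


TUR = u_lab / u_ref
= 0.654 / 0.0718
= 9.1086

9.1086


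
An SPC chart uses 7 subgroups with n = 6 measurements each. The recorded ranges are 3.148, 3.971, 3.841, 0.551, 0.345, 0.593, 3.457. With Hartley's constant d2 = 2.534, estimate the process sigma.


R_bar = (3.148 + 3.971 + 3.841 + 0.551 + 0.345 + 0.593 + 3.457) / 7
R_bar = 15.906 / 7 = 2.2722857
sigma_hat = R_bar / d2 = 2.2722857 / 2.534 = 0.8967

0.8967


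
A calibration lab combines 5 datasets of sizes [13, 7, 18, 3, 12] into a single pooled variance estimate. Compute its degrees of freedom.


nu = sum_i (n_i - 1)
nu = ((13 - 1) + (7 - 1) + (18 - 1) + (3 - 1) + (12 - 1))
nu = 12 + 6 + 17 + 2 + 11
nu = 48

48


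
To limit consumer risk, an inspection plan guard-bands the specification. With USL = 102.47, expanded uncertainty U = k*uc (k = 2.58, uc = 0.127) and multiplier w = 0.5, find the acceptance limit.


U = k * uc = 2.58 * 0.127 = 0.32766
guard band g = w * U = 0.5 * 0.32766 = 0.16383
AL = USL - g = 102.47 - 0.16383
AL = 102.3062

102.3062


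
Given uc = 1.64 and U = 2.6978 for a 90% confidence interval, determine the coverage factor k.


k = U / uc
k = 2.6978 / 1.64
k = 1.645

1.645


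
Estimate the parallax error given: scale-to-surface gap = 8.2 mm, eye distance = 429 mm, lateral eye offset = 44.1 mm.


error = h * offset / d
= 8.2 * 44.1 / 429
= 0.8429

0.8429


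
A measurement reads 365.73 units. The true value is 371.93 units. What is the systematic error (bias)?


Systematic error = measured - true
= 365.73 - 371.93
= -6.2000

-6.2000


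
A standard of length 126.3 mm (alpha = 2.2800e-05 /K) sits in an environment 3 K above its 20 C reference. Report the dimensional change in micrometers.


dL = L * alpha * dT
= 126.3 * 2.2800e-05 * 3
= 0.0086389 mm
dL_um = 0.0086389 * 1000 = 8.6389 um

8.6389


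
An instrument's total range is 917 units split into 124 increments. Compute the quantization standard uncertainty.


resolution = range / divisions
resolution = 917 / 124 = 7.3951613
u_res = resolution / (2*sqrt(3))
u_res = 7.3951613 / 3.4641016
u_res = 2.1348

2.1348


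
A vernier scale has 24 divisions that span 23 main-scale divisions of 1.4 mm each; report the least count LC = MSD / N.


LC = MSD / n_div
= 1.4 / 24
= 0.0583

0.0583


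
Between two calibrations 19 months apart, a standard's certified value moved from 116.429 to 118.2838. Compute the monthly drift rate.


rate = (v2 - v1) / months
= (118.2838 - 116.429) / 19
= 1.8548 / 19
= 0.0976

0.0976


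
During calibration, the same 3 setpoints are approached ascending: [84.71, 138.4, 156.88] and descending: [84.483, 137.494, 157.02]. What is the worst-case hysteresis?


|84.71 - 84.483| = 0.2270
|138.4 - 137.494| = 0.9060
|156.88 - 157.02| = 0.1400
hysteresis = max(diffs) = 0.9060

0.9060


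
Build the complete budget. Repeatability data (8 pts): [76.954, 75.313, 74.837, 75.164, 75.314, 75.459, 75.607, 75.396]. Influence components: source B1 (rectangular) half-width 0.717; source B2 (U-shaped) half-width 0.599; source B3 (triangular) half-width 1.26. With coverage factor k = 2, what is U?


mean = (76.954 + 75.313 + 74.837 + 75.164 + 75.314 + 75.459 + 75.607 + 75.396) / 8 = 75.5055
s = sqrt(sum((x - mean)^2)/(n-1)) = 0.62790468
u_A = s / sqrt(n) = 0.62790468 / sqrt(8) = 0.22199783
u_B1 = 0.717 / sqrt(3) = 0.41396014
u_B2 = 0.599 / sqrt(2) = 0.42355696
u_B3 = 1.26 / sqrt(6) = 0.51439285
uc = sqrt(0.22199783^2 + 0.41396014^2 + 0.42355696^2 + 0.51439285^2) = 0.81525857
U = k * uc = 2 * 0.81525857
U = 1.6305

1.6305


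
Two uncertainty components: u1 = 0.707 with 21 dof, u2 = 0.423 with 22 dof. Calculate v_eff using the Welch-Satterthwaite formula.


uc = sqrt(u1^2 + u2^2) = sqrt(0.707^2 + 0.423^2) = 0.82387985
v_eff = uc^4 / (u1^4/v1 + u2^4/v2)
= 0.82387985^4 / (0.707^4/21 + 0.423^4/22)
= 0.46073958 / 0.013352826
v_eff = 34.5050

34.5050


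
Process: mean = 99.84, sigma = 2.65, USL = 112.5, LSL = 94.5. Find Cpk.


Cpu = (USL - mean) / (3*sigma) = (112.5 - 99.84) / (3*2.65) = 1.5925
Cpl = (mean - LSL) / (3*sigma) = (99.84 - 94.5) / (3*2.65) = 0.6717
Cpk = min(Cpu, Cpl) = 0.6717

0.6717


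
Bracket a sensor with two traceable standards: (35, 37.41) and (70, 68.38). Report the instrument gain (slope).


slope = (y2 - y1) / (x2 - x1)
= (68.38 - 37.41) / (70 - 35)
= 30.9700 / 35
= 0.8849

0.8849


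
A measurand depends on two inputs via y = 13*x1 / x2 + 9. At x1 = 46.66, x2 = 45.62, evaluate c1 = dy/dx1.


y = 13*x1 / x2 + 9
dy/dx1 = 13/x2
Evaluate at x2 = 45.62: c1 = 13 / 45.62
c1 = 0.2850

0.2850


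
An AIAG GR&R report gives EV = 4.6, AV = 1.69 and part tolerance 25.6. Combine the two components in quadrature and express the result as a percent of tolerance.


GRR = sqrt(EV^2 + AV^2) = sqrt(4.6^2 + 1.69^2) = 4.9006224
%GRR = GRR / tol * 100 = 4.9006224 / 25.6 * 100
%GRR = 19.1431

19.1431


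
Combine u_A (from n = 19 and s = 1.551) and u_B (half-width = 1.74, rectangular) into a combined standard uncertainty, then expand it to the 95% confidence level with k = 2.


u_A = s / sqrt(n) = 1.551 / sqrt(19) = 0.3558238
u_B = half_width / sqrt(3) = 1.74 / sqrt(3) = 1.0045895
uc = sqrt(u_A^2 + u_B^2) = sqrt(0.3558238^2 + 1.0045895^2) = 1.0657442
U = k * uc = 2 * 1.0657442
U = 2.1315

2.1315


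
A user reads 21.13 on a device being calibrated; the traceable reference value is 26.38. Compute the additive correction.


Correction = standard - reading
= 26.38 - 21.13
= 5.2500

5.2500


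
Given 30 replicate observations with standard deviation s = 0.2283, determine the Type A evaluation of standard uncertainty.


u_A = s / sqrt(n)
u_A = 0.2283 / sqrt(30)
u_A = 0.2283 / 5.4772256
u_A = 0.0417

0.0417


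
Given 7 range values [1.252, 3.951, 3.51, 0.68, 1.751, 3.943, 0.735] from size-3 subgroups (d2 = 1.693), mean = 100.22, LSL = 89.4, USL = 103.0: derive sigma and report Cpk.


R_bar = (1.252 + 3.951 + 3.51 + 0.68 + 1.751 + 3.943 + 0.735) / 7 = 2.2602857
sigma = R_bar / d2 = 2.2602857 / 1.693 = 1.3350772
Cp = (USL - LSL)/(6*sigma) = (103.0 - 89.4)/(6*1.3350772) = 1.6978
Cpu = (103.0 - 100.22)/(3*1.3350772) = 0.6941
Cpl = (100.22 - 89.4)/(3*1.3350772) = 2.7015
Cpk = min(Cpu, Cpl) = 0.6941

0.6941


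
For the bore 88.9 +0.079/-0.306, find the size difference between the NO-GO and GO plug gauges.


GO = nominal - lower_tol (smallest hole = maximum material condition)
GO = 88.9 - 0.306 = 88.594
NO-GO = nominal + upper_tol (largest hole = least material condition)
NO-GO = 88.9 + 0.079 = 88.979
spread = NO-GO - GO = 88.979 - 88.594 = 0.3850

0.3850


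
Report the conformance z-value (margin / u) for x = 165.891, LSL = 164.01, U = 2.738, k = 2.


u = U / k = 2.738 / 2 = 1.369
margin = |LSL - x| = |164.01 - 165.891| = 1.881
z = margin / u = 1.881 / 1.369
z = 1.3740

1.3740


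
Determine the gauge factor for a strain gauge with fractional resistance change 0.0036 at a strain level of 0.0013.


GF = (dR/R) / epsilon
= 0.0036 / 0.0013
= 2.7692

2.7692


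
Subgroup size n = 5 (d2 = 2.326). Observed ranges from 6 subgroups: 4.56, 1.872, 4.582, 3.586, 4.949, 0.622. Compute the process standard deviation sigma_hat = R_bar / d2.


R_bar = (4.56 + 1.872 + 4.582 + 3.586 + 4.949 + 0.622) / 6
R_bar = 20.171 / 6 = 3.3618333
sigma_hat = R_bar / d2 = 3.3618333 / 2.326 = 1.4453

1.4453


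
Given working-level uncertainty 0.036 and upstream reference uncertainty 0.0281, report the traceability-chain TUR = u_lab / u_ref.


TUR = u_lab / u_ref
= 0.036 / 0.0281
= 1.2811

1.2811


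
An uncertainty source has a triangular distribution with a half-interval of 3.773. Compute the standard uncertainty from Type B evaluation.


u_B = half_width / sqrt(6)
u_B = 3.773 / 2.4494897
u_B = 1.5403

1.5403


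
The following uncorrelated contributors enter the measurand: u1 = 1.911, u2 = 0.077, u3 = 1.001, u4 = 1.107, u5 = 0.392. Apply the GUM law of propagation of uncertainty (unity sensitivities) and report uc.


uc = sqrt(1.911^2 + 0.077^2 + 1.001^2 + 1.107^2 + 0.392^2)
uc = sqrt(6.038964)
uc = 2.4574

2.4574


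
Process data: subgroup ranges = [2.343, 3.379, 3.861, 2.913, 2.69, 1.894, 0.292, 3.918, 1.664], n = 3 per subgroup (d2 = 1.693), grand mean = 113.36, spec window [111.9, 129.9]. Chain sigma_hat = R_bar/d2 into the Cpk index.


R_bar = (2.343 + 3.379 + 3.861 + 2.913 + 2.69 + 1.894 + 0.292 + 3.918 + 1.664) / 9 = 2.5504444
sigma = R_bar / d2 = 2.5504444 / 1.693 = 1.5064645
Cp = (USL - LSL)/(6*sigma) = (129.9 - 111.9)/(6*1.5064645) = 1.9914
Cpu = (129.9 - 113.36)/(3*1.5064645) = 3.6598
Cpl = (113.36 - 111.9)/(3*1.5064645) = 0.3231
Cpk = min(Cpu, Cpl) = 0.3231

0.3231


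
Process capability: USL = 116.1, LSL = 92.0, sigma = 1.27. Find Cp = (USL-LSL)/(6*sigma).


Cp = (USL - LSL) / (6 * sigma)
= (116.1 - 92.0) / (6 * 1.27)
= 24.1000 / 7.6200
= 3.1627

3.1627


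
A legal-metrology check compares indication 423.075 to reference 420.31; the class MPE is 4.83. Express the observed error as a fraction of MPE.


e = indication - reference = 423.075 - 420.31 = 2.7650
|e| = 2.7650
ratio = |e| / MPE = 2.7650 / 4.83
ratio = 0.5725

0.5725


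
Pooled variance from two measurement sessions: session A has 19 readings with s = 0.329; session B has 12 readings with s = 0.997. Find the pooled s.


s_p = sqrt(((n1-1)*s1^2 + (n2-1)*s2^2) / (n1+n2-2))
numerator = (19-1)*0.329^2 + (12-1)*0.997^2 = 1.948338 + 10.934099 = 12.882437
denominator = 19 + 12 - 2 = 29
s_p^2 = 12.882437 / 29 = 0.44422197
s_p = sqrt(0.44422197) = 0.6665

0.6665


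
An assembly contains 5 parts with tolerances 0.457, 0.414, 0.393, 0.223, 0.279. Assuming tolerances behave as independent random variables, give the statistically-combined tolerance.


RSS = sqrt(0.457^2 + 0.414^2 + 0.393^2 + 0.223^2 + 0.279^2)
= sqrt(0.662264)
= 0.8138

0.8138


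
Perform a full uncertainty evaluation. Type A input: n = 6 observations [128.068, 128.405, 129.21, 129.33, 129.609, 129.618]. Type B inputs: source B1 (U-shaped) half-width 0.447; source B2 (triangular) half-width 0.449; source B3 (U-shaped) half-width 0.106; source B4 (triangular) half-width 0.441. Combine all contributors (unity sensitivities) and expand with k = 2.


mean = (128.068 + 128.405 + 129.21 + 129.33 + 129.609 + 129.618) / 6 = 129.04
s = sqrt(sum((x - mean)^2)/(n-1)) = 0.6509768
u_A = s / sqrt(n) = 0.6509768 / sqrt(6) = 0.26576017
u_B1 = 0.447 / sqrt(2) = 0.31607673
u_B2 = 0.449 / sqrt(6) = 0.18330348
u_B3 = 0.106 / sqrt(2) = 0.074953319
u_B4 = 0.441 / sqrt(6) = 0.1800375
uc = sqrt(0.26576017^2 + 0.31607673^2 + 0.18330348^2 + 0.074953319^2 + 0.1800375^2) = 0.49210226
U = k * uc = 2 * 0.49210226
U = 0.9842

0.9842


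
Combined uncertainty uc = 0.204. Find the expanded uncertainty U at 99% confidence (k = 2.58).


U = k * uc
U = 2.58 * 0.204
U = 0.5263

0.5263


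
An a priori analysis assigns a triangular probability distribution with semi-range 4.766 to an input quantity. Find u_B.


u_B = half_width / sqrt(6)
u_B = 4.766 / 2.4494897
u_B = 1.9457

1.9457


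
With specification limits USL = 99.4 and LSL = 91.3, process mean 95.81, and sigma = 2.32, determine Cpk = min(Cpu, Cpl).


Cpu = (USL - mean) / (3*sigma) = (99.4 - 95.81) / (3*2.32) = 0.5158
Cpl = (mean - LSL) / (3*sigma) = (95.81 - 91.3) / (3*2.32) = 0.6480
Cpk = min(Cpu, Cpl) = 0.5158

0.5158


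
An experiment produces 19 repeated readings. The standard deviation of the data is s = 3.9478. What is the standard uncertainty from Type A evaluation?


u_A = s / sqrt(n)
u_A = 3.9478 / sqrt(19)
u_A = 3.9478 / 4.3588989
u_A = 0.9057

0.9057


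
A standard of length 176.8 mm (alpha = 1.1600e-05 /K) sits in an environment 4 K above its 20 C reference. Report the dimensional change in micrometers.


dL = L * alpha * dT
= 176.8 * 1.1600e-05 * 4
= 0.0082035 mm
dL_um = 0.0082035 * 1000 = 8.2035 um

8.2035


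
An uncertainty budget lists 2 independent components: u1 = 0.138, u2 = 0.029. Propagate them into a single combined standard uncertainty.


uc = sqrt(0.138^2 + 0.029^2)
uc = sqrt(0.019885)
uc = 0.1410

0.1410


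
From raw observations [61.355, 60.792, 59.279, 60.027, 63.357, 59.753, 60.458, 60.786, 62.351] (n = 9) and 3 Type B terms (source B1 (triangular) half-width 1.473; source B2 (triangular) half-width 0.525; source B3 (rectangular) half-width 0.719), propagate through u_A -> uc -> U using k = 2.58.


mean = (61.355 + 60.792 + 59.279 + 60.027 + 63.357 + 59.753 + 60.458 + 60.786 + 62.351) / 9 = 60.90644444
s = sqrt(sum((x - mean)^2)/(n-1)) = 1.2881335
u_A = s / sqrt(n) = 1.2881335 / sqrt(9) = 0.42937783
u_B1 = 1.473 / sqrt(6) = 0.60134973
u_B2 = 0.525 / sqrt(6) = 0.21433035
u_B3 = 0.719 / sqrt(3) = 0.41511484
uc = sqrt(0.42937783^2 + 0.60134973^2 + 0.21433035^2 + 0.41511484^2) = 0.87421087
U = k * uc = 2.58 * 0.87421087
U = 2.2555

2.2555


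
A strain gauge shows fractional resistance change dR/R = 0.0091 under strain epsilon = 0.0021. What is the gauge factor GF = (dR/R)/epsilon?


GF = (dR/R) / epsilon
= 0.0091 / 0.0021
= 4.3333

4.3333


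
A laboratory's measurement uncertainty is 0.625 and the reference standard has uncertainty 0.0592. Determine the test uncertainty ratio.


TUR = u_lab / u_ref
= 0.625 / 0.0592
= 10.5574

10.5574


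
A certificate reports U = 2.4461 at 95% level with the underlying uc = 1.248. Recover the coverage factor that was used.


k = U / uc
k = 2.4461 / 1.248
k = 1.96

1.96


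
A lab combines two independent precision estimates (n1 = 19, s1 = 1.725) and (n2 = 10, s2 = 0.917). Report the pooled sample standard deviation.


s_p = sqrt(((n1-1)*s1^2 + (n2-1)*s2^2) / (n1+n2-2))
numerator = (19-1)*1.725^2 + (10-1)*0.917^2 = 53.56125 + 7.568001 = 61.129251
denominator = 19 + 10 - 2 = 27
s_p^2 = 61.129251 / 27 = 2.2640463
s_p = sqrt(2.2640463) = 1.5047

1.5047


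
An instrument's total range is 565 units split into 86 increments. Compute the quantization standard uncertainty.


resolution = range / divisions
resolution = 565 / 86 = 6.5697674
u_res = resolution / (2*sqrt(3))
u_res = 6.5697674 / 3.4641016
u_res = 1.8965

1.8965


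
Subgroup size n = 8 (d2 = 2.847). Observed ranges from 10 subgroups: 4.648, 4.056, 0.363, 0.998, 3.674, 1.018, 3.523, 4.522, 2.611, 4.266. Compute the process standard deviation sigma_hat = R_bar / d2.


R_bar = (4.648 + 4.056 + 0.363 + 0.998 + 3.674 + 1.018 + 3.523 + 4.522 + 2.611 + 4.266) / 10
R_bar = 29.679 / 10 = 2.9679
sigma_hat = R_bar / d2 = 2.9679 / 2.847 = 1.0425

1.0425


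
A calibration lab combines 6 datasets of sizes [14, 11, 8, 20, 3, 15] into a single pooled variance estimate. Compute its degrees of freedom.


nu = sum_i (n_i - 1)
nu = ((14 - 1) + (11 - 1) + (8 - 1) + (20 - 1) + (3 - 1) + (15 - 1))
nu = 13 + 10 + 7 + 19 + 2 + 14
nu = 65

65


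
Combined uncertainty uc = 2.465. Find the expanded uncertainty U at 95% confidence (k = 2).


U = k * uc
U = 2 * 2.465
U = 4.9300

4.9300


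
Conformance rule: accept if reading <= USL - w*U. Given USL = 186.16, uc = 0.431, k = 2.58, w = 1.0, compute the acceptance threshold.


U = k * uc = 2.58 * 0.431 = 1.11198
guard band g = w * U = 1.0 * 1.11198 = 1.11198
AL = USL - g = 186.16 - 1.11198
AL = 185.0480

185.0480


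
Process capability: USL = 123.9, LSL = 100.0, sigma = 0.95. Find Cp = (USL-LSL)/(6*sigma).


Cp = (USL - LSL) / (6 * sigma)
= (123.9 - 100.0) / (6 * 0.95)
= 23.9000 / 5.7000
= 4.1930

4.1930


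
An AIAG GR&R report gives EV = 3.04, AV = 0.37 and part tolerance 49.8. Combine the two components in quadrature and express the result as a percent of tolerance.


GRR = sqrt(EV^2 + AV^2) = sqrt(3.04^2 + 0.37^2) = 3.0624337
%GRR = GRR / tol * 100 = 3.0624337 / 49.8 * 100
%GRR = 6.1495

6.1495


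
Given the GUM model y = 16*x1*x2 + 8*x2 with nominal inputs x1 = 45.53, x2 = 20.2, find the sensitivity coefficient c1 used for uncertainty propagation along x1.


y = 16*x1*x2 + 8*x2
dy/dx1 = 16*x2
Evaluate at x2 = 20.2: c1 = 16 * 20.2
c1 = 323.2000

323.2000


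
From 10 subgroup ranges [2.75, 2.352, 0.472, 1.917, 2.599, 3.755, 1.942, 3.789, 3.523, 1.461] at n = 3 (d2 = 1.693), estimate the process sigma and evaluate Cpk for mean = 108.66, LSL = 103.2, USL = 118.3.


R_bar = (2.75 + 2.352 + 0.472 + 1.917 + 2.599 + 3.755 + 1.942 + 3.789 + 3.523 + 1.461) / 10 = 2.456
sigma = R_bar / d2 = 2.456 / 1.693 = 1.4506793
Cp = (USL - LSL)/(6*sigma) = (118.3 - 103.2)/(6*1.4506793) = 1.7348
Cpu = (118.3 - 108.66)/(3*1.4506793) = 2.2151
Cpl = (108.66 - 103.2)/(3*1.4506793) = 1.2546
Cpk = min(Cpu, Cpl) = 1.2546

1.2546


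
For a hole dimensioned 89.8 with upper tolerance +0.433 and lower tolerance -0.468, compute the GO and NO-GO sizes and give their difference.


GO = nominal - lower_tol (smallest hole = maximum material condition)
GO = 89.8 - 0.468 = 89.332
NO-GO = nominal + upper_tol (largest hole = least material condition)
NO-GO = 89.8 + 0.433 = 90.233
spread = NO-GO - GO = 90.233 - 89.332 = 0.9010

0.9010


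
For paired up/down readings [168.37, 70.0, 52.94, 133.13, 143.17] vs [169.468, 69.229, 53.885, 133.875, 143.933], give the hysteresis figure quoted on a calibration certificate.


|168.37 - 169.468| = 1.0980
|70.0 - 69.229| = 0.7710
|52.94 - 53.885| = 0.9450
|133.13 - 133.875| = 0.7450
|143.17 - 143.933| = 0.7630
hysteresis = max(diffs) = 1.0980

1.0980


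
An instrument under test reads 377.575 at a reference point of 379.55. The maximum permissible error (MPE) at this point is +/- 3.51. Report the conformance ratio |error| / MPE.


e = indication - reference = 377.575 - 379.55 = -1.9750
|e| = 1.9750
ratio = |e| / MPE = 1.9750 / 3.51
ratio = 0.5627

0.5627


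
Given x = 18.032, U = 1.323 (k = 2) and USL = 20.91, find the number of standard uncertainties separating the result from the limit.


u = U / k = 1.323 / 2 = 0.6615
margin = |USL - x| = |20.91 - 18.032| = 2.878
z = margin / u = 2.878 / 0.6615
z = 4.3507

4.3507


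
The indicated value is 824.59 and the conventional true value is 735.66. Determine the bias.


Systematic error = measured - true
= 824.59 - 735.66
= 88.9300

88.9300


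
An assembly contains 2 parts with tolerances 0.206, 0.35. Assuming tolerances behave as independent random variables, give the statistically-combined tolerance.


RSS = sqrt(0.206^2 + 0.35^2)
= sqrt(0.164936)
= 0.4061

0.4061


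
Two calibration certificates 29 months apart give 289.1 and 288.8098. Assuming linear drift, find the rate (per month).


rate = (v2 - v1) / months
= (288.8098 - 289.1) / 29
= -0.2902 / 29
= -0.0100

-0.0100


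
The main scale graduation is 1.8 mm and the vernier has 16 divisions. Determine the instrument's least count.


LC = MSD / n_div
= 1.8 / 16
= 0.1125

0.1125


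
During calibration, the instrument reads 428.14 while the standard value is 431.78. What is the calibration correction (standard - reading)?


Correction = standard - reading
= 431.78 - 428.14
= 3.6400

3.6400


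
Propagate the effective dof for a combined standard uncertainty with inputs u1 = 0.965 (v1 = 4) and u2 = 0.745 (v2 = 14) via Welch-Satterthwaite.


uc = sqrt(u1^2 + u2^2) = sqrt(0.965^2 + 0.745^2) = 1.2191185
v_eff = uc^4 / (u1^4/v1 + u2^4/v2)
= 1.2191185^4 / (0.965^4/4 + 0.745^4/14)
= 2.2089388 / 0.23879877
v_eff = 9.2502

9.2502


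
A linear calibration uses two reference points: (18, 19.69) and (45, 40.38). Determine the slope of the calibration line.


slope = (y2 - y1) / (x2 - x1)
= (40.38 - 19.69) / (45 - 18)
= 20.6900 / 27
= 0.7663

0.7663


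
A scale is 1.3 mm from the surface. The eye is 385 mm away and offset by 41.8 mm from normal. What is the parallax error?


error = h * offset / d
= 1.3 * 41.8 / 385
= 0.1411

0.1411


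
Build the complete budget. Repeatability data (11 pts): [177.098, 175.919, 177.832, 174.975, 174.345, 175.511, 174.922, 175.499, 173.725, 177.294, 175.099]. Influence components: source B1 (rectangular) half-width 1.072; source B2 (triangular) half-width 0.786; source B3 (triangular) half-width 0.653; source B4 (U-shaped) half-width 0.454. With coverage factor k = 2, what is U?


mean = (177.098 + 175.919 + 177.832 + 174.975 + 174.345 + 175.511 + 174.922 + 175.499 + 173.725 + 177.294 + 175.099) / 11 = 175.6562727
s = sqrt(sum((x - mean)^2)/(n-1)) = 1.2795497
u_A = s / sqrt(n) = 1.2795497 / sqrt(11) = 0.38579875
u_B1 = 1.072 / sqrt(3) = 0.61891949
u_B2 = 0.786 / sqrt(6) = 0.32088316
u_B3 = 0.653 / sqrt(6) = 0.26658613
u_B4 = 0.454 / sqrt(2) = 0.32102648
uc = sqrt(0.38579875^2 + 0.61891949^2 + 0.32088316^2 + 0.26658613^2 + 0.32102648^2) = 0.89944104
U = k * uc = 2 * 0.89944104
U = 1.7989

1.7989


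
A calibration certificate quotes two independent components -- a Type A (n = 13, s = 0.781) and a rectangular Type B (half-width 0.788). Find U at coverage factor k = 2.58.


u_A = s / sqrt(n) = 0.781 / sqrt(13) = 0.21661043
u_B = half_width / sqrt(3) = 0.788 / sqrt(3) = 0.45495201
uc = sqrt(u_A^2 + u_B^2) = sqrt(0.21661043^2 + 0.45495201^2) = 0.50388631
U = k * uc = 2.58 * 0.50388631
U = 1.3000

1.3000


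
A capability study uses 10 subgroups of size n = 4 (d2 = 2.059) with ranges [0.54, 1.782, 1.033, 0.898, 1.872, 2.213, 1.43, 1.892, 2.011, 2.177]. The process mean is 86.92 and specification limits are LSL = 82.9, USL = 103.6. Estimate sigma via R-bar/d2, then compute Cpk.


R_bar = (0.54 + 1.782 + 1.033 + 0.898 + 1.872 + 2.213 + 1.43 + 1.892 + 2.011 + 2.177) / 10 = 1.5848
sigma = R_bar / d2 = 1.5848 / 2.059 = 0.76969403
Cp = (USL - LSL)/(6*sigma) = (103.6 - 82.9)/(6*0.76969403) = 4.4823
Cpu = (103.6 - 86.92)/(3*0.76969403) = 7.2236
Cpl = (86.92 - 82.9)/(3*0.76969403) = 1.7410
Cpk = min(Cpu, Cpl) = 1.7410

1.7410


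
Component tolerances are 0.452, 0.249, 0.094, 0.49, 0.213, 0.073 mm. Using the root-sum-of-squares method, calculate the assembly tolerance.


RSS = sqrt(0.452^2 + 0.249^2 + 0.094^2 + 0.49^2 + 0.213^2 + 0.073^2)
= sqrt(0.565939)
= 0.7523

0.7523


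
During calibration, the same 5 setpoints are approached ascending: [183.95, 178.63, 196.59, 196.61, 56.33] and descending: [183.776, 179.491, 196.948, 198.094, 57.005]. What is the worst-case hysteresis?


|183.95 - 183.776| = 0.1740
|178.63 - 179.491| = 0.8610
|196.59 - 196.948| = 0.3580
|196.61 - 198.094| = 1.4840
|56.33 - 57.005| = 0.6750
hysteresis = max(diffs) = 1.4840

1.4840


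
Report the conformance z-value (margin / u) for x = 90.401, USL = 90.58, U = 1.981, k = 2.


u = U / k = 1.981 / 2 = 0.9905
margin = |USL - x| = |90.58 - 90.401| = 0.179
z = margin / u = 0.179 / 0.9905
z = 0.1807

0.1807


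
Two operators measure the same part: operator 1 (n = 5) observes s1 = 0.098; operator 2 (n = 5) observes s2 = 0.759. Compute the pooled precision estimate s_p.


s_p = sqrt(((n1-1)*s1^2 + (n2-1)*s2^2) / (n1+n2-2))
numerator = (5-1)*0.098^2 + (5-1)*0.759^2 = 0.038416 + 2.304324 = 2.34274
denominator = 5 + 5 - 2 = 8
s_p^2 = 2.34274 / 8 = 0.2928425
s_p = sqrt(0.2928425) = 0.5411

0.5411


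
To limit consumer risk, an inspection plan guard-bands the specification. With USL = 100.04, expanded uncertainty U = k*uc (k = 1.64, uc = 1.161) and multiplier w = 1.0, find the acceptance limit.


U = k * uc = 1.64 * 1.161 = 1.90404
guard band g = w * U = 1.0 * 1.90404 = 1.90404
AL = USL - g = 100.04 - 1.90404
AL = 98.1360

98.1360


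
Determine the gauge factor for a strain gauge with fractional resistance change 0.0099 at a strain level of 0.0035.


GF = (dR/R) / epsilon
= 0.0099 / 0.0035
= 2.8286

2.8286
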